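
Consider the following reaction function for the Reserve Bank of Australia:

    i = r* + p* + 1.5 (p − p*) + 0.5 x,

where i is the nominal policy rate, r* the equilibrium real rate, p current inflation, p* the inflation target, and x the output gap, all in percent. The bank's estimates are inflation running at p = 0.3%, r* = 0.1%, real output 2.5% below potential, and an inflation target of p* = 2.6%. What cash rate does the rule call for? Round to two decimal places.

-2.00%

Output 2.5% below potential → x = -2.5.
i = 0.1 + 2.6 + 1.5 × (0.3 − 2.6) + 0.5 × (-2.5)
   = 0.1 + 2.6 − 3.45 − 1.25 = -2.00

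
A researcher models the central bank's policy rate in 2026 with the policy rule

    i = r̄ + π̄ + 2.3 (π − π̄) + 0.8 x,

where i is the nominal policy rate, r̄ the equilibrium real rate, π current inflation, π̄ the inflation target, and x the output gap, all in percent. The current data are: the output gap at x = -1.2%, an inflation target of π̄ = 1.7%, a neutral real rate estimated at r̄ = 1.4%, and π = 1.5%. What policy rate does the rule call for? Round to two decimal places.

1.68%

i = 1.4 + 1.7 + 2.3 × (1.5 − 1.7) + 0.8 × (-1.2)
   = 1.4 + 1.7 − 0.46 − 0.96 = 1.68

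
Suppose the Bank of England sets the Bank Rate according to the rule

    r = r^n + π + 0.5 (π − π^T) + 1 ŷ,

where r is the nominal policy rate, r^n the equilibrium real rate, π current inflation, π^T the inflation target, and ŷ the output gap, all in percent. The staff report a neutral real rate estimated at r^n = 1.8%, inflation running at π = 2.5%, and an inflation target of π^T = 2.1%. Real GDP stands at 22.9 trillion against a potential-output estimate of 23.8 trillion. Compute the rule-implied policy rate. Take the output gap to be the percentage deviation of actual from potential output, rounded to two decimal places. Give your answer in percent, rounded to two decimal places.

Output gap = 100 × (22.9 − 23.8) / 23.8 = -3.78%.
r = 1.80 + 2.50 + 0.5 × (2.50 − 2.10) + 1 × (-3.78)
   = 1.80 + 2.5 + 0.2 − 3.78 = 0.72

0.72%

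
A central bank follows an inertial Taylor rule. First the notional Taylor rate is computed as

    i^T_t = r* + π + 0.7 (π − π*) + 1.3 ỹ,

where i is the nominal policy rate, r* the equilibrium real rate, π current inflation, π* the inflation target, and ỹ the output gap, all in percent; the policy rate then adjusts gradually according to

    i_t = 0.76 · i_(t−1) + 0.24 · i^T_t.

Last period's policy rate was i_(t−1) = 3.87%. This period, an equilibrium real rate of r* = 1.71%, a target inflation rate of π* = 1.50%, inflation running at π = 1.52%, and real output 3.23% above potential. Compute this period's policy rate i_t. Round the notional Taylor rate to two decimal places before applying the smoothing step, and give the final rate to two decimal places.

4.73%

Output 3.23% above potential → ỹ = 3.23.
i^T_t = 1.71 + 1.52 + 0.7 × (1.52 − 1.50) + 1.3 × 3.23
   = 1.71 + 1.52 + 0.014 + 4.199 = 7.44
i_t = 0.76 × 3.87 + 0.24 × 7.44 = 2.9412 + 1.7856 = 4.73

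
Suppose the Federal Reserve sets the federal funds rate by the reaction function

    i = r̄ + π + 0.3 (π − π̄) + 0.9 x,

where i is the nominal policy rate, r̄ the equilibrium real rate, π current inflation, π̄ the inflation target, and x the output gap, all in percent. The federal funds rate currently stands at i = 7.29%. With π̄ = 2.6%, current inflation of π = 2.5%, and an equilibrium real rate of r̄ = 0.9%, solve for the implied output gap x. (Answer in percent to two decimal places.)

4.36%

0.9 x = 7.29 − 0.9 − 2.5 − 0.3 × (2.5 − 2.6) = 3.92
x = 3.92 / 0.9 = 4.36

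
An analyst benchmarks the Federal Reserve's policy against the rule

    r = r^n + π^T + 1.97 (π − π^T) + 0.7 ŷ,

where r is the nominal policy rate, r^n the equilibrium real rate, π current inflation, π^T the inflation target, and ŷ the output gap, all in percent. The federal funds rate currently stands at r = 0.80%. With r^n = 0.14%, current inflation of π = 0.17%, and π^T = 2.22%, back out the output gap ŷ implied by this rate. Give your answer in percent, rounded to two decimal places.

0.7 ŷ = 0.80 − 0.14 − 2.22 − 1.97 × (0.17 − 2.22) = 2.4785
ŷ = 2.4785 / 0.7 = 3.54

3.54%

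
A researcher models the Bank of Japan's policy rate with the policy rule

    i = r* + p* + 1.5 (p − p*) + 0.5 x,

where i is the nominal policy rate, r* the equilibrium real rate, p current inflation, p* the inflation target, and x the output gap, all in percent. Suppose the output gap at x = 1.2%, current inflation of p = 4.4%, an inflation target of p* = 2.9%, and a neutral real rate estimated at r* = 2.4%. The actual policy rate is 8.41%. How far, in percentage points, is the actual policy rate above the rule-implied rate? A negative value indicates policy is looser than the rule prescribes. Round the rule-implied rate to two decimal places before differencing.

i = 2.4 + 2.9 + 1.5 × (4.4 − 2.9) + 0.5 × 1.2
   = 2.4 + 2.9 + 2.25 + 0.6 = 8.15
Deviation = 8.41 − 8.15 = 0.26 pp.

0.26 pp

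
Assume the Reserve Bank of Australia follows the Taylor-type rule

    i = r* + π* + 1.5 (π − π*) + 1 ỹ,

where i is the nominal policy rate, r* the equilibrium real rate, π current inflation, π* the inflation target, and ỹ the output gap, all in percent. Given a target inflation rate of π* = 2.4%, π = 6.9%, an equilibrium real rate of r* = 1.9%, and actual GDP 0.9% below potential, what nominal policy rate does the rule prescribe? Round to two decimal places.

Output 0.9% below potential → ỹ = -0.9.
i = 1.9 + 2.4 + 1.5 × (6.9 − 2.4) + 1 × (-0.9)
   = 1.9 + 2.4 + 6.75 − 0.9 = 10.15

10.15%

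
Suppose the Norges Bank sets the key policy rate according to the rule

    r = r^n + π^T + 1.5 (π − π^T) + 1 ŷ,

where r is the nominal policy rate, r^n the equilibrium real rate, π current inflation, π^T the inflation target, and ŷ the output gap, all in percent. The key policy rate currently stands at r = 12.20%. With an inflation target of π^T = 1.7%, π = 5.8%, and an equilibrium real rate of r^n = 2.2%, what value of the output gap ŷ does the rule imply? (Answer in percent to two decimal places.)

2.15%

1 ŷ = 12.20 − 2.2 − 1.7 − 1.5 × (5.8 − 1.7) = 2.15
ŷ = 2.15 / 1 = 2.15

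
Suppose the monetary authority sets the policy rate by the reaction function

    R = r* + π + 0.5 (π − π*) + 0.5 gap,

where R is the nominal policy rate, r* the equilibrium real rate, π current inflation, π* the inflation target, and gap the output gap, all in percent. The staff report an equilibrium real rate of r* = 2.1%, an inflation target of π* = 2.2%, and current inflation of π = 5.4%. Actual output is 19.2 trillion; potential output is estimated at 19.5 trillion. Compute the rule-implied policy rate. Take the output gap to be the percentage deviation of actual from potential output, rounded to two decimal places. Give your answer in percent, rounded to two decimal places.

Output gap = 100 × (19.2 − 19.5) / 19.5 = -1.54%.
R = 2.10 + 5.40 + 0.5 × (5.40 − 2.20) + 0.5 × (-1.54)
   = 2.10 + 5.4 + 1.6 − 0.77 = 8.33

8.33%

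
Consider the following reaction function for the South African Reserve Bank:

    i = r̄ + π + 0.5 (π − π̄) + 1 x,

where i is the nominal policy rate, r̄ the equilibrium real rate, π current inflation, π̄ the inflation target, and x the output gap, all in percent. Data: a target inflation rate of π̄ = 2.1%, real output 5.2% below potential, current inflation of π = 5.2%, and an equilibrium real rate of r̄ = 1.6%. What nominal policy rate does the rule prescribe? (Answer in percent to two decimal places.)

3.15%

Output 5.2% below potential → x = -5.2.
i = 1.6 + 5.2 + 0.5 × (5.2 − 2.1) + 1 × (-5.2)
   = 1.6 + 5.2 + 1.55 − 5.2 = 3.15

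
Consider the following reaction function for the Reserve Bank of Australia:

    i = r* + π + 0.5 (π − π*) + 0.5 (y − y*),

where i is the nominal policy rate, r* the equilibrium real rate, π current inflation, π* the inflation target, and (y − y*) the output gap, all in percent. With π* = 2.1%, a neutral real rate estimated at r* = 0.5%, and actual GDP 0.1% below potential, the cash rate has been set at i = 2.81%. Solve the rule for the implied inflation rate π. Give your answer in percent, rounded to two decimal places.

Output 0.1% below potential → (y − y*) = -0.1.
Collecting π: i = r* + (1 + 0.5) π − 0.5 π* + 0.5 (y − y*)
1.5 π = 2.81 − 0.5 + 0.5 × 2.1 − 0.5 × (-0.1) = 3.41
π = 3.41 / 1.5 = 2.27

2.27%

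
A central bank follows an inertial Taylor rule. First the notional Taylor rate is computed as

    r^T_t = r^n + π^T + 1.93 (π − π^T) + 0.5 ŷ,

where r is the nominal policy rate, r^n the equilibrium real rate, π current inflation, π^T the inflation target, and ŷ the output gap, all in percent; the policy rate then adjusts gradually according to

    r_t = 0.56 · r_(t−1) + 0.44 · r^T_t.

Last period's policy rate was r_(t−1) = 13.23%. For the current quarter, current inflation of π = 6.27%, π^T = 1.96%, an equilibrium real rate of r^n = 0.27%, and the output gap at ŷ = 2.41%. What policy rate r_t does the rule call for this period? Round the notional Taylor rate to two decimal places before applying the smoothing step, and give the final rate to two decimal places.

r^T_t = 0.27 + 1.96 + 1.93 × (6.27 − 1.96) + 0.5 × 2.41
   = 0.27 + 1.96 + 8.3183 + 1.205 = 11.75
r_t = 0.56 × 13.23 + 0.44 × 11.75 = 7.4088 + 5.17 = 12.58

12.58%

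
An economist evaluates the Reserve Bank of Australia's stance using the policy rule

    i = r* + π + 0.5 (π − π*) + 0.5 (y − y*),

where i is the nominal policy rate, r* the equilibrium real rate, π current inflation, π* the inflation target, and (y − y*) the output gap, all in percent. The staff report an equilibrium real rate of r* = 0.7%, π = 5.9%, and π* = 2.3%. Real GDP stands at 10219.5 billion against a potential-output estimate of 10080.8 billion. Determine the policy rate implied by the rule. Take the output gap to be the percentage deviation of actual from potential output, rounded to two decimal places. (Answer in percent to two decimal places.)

Output gap = 100 × (10219.5 − 10080.8) / 10080.8 = 1.38%.
i = 0.70 + 5.90 + 0.5 × (5.90 − 2.30) + 0.5 × 1.38
   = 0.70 + 5.9 + 1.8 + 0.69 = 9.09

9.09%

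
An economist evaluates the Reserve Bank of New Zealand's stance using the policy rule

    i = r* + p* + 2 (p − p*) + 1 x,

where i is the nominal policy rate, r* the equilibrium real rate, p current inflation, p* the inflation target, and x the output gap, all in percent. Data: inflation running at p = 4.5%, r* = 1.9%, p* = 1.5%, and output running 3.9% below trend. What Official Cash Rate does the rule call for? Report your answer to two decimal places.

5.50%

Output 3.9% below potential → x = -3.9.
i = 1.9 + 1.5 + 2 × (4.5 − 1.5) + 1 × (-3.9)
   = 1.9 + 1.5 + 6 − 3.9 = 5.50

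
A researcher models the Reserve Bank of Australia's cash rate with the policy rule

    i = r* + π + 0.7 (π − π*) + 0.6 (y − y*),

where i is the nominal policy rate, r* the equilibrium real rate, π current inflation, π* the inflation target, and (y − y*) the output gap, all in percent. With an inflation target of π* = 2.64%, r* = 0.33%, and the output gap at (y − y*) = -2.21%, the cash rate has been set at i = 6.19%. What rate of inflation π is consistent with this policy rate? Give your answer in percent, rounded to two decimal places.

5.31%

Collecting π: i = r* + (1 + 0.7) π − 0.7 π* + 0.6 (y − y*)
1.7 π = 6.19 − 0.33 + 0.7 × 2.64 − 0.6 × (-2.21) = 9.034
π = 9.034 / 1.7 = 5.31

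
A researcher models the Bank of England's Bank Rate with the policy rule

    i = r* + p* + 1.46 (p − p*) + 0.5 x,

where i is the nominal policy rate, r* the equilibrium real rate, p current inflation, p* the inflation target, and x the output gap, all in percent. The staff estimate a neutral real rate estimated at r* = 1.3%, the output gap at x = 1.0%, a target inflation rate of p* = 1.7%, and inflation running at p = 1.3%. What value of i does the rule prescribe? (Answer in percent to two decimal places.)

2.92%

i = 1.3 + 1.7 + 1.46 × (1.3 − 1.7) + 0.5 × 1.0
   = 1.3 + 1.7 − 0.584 + 0.5 = 2.92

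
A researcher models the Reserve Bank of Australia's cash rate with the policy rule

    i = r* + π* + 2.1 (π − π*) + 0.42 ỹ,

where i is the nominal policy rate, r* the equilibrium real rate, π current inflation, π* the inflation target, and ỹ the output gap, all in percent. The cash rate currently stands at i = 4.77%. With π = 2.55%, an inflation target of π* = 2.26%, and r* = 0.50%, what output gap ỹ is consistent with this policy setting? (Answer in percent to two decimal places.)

0.42 ỹ = 4.77 − 0.50 − 2.26 − 2.1 × (2.55 − 2.26) = 1.401
ỹ = 1.401 / 0.42 = 3.34

3.34%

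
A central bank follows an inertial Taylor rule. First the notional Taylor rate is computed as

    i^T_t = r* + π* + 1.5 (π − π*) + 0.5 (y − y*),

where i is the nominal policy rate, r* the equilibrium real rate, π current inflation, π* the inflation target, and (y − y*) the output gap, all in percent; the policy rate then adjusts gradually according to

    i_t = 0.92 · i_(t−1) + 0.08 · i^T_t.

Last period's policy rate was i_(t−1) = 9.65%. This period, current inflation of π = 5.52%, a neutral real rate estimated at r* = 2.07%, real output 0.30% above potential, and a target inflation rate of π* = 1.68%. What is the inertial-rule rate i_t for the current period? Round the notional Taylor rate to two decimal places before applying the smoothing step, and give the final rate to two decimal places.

Output 0.30% above potential → (y − y*) = 0.30.
i^T_t = 2.07 + 1.68 + 1.5 × (5.52 − 1.68) + 0.5 × 0.30
   = 2.07 + 1.68 + 5.76 + 0.15 = 9.66
i_t = 0.92 × 9.65 + 0.08 × 9.66 = 8.878 + 0.7728 = 9.65

9.65%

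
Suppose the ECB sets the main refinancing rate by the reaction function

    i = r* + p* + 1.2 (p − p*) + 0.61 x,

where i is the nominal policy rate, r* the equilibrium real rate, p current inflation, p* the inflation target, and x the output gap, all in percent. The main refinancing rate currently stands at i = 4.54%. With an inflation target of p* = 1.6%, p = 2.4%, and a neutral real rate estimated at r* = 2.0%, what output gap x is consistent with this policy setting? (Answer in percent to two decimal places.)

0.61 x = 4.54 − 2.0 − 1.6 − 1.2 × (2.4 − 1.6) = -0.02
x = -0.02 / 0.61 = -0.03

-0.03%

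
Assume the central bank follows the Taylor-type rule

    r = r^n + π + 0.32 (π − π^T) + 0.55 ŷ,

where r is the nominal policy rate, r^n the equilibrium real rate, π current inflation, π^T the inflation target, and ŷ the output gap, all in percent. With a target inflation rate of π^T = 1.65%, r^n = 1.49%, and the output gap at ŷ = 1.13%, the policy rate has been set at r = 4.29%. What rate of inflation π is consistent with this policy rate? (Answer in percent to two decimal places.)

2.05%

Collecting π: r = r^n + (1 + 0.32) π − 0.32 π^T + 0.55 ŷ
1.32 π = 4.29 − 1.49 + 0.32 × 1.65 − 0.55 × 1.13 = 2.7065
π = 2.7065 / 1.32 = 2.05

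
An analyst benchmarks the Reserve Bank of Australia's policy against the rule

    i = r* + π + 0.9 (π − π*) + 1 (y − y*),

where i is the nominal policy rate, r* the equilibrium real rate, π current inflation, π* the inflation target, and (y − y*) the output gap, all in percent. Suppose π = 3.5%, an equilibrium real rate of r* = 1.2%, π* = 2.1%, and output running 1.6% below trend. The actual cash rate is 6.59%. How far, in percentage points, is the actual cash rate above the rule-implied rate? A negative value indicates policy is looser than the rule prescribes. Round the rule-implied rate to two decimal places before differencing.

Output 1.6% below potential → (y − y*) = -1.6.
i = 1.2 + 3.5 + 0.9 × (3.5 − 2.1) + 1 × (-1.6)
   = 1.2 + 3.5 + 1.26 − 1.6 = 4.36
Deviation = 6.59 − 4.36 = 2.23 pp.

2.23 pp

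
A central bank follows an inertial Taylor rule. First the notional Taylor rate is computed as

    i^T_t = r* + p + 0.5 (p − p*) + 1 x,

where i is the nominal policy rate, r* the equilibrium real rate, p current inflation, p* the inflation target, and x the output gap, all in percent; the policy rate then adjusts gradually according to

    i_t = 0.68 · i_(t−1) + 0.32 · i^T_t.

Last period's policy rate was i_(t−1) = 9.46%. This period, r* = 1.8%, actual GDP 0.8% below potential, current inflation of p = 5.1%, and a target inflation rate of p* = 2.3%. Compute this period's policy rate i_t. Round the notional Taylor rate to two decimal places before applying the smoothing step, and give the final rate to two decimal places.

Output 0.8% below potential → x = -0.8.
i^T_t = 1.8 + 5.1 + 0.5 × (5.1 − 2.3) + 1 × (-0.8)
   = 1.8 + 5.1 + 1.4 − 0.8 = 7.50
i_t = 0.68 × 9.46 + 0.32 × 7.50 = 6.4328 + 2.4 = 8.83

8.83%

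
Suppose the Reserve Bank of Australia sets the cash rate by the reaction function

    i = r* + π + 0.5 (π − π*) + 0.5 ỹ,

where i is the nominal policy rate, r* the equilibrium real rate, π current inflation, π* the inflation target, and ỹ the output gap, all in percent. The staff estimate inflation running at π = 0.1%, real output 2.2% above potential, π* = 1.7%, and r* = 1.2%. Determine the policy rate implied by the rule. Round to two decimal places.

1.60%

Output 2.2% above potential → ỹ = 2.2.
i = 1.2 + 0.1 + 0.5 × (0.1 − 1.7) + 0.5 × 2.2
   = 1.2 + 0.1 − 0.8 + 1.1 = 1.60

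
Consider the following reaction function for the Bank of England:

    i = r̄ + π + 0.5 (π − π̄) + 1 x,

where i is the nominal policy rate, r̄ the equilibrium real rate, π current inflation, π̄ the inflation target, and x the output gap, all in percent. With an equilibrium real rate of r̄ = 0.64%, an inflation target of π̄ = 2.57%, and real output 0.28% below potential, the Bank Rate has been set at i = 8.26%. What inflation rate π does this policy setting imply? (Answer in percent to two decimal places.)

Output 0.28% below potential → x = -0.28.
Collecting π: i = r̄ + (1 + 0.5) π − 0.5 π̄ + 1 x
1.5 π = 8.26 − 0.64 + 0.5 × 2.57 − 1 × (-0.28) = 9.185
π = 9.185 / 1.5 = 6.12

6.12%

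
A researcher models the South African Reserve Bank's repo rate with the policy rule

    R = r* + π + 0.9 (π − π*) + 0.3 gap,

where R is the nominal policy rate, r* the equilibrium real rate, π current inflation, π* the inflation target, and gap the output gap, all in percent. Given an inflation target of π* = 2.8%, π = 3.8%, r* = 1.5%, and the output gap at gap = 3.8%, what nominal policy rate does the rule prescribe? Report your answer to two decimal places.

7.34%

R = 1.5 + 3.8 + 0.9 × (3.8 − 2.8) + 0.3 × 3.8
   = 1.5 + 3.8 + 0.9 + 1.14 = 7.34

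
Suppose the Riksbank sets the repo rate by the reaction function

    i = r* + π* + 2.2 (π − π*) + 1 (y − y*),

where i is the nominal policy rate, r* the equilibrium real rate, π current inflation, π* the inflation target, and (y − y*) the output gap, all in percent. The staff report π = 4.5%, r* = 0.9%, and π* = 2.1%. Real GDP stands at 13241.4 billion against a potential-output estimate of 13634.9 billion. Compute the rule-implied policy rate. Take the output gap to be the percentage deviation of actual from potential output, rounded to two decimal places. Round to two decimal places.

Output gap = 100 × (13241.4 − 13634.9) / 13634.9 = -2.89%.
i = 0.90 + 2.10 + 2.2 × (4.50 − 2.10) + 1 × (-2.89)
   = 0.90 + 2.1 + 5.28 − 2.89 = 5.39

5.39%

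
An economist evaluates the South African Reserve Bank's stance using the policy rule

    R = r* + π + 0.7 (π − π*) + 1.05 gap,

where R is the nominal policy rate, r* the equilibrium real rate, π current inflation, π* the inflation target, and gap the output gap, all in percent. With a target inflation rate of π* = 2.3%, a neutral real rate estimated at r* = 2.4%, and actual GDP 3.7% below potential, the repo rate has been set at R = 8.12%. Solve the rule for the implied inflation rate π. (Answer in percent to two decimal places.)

6.60%

Output 3.7% below potential → gap = -3.7.
Collecting π: R = r* + (1 + 0.7) π − 0.7 π* + 1.05 gap
1.7 π = 8.12 − 2.4 + 0.7 × 2.3 − 1.05 × (-3.7) = 11.215
π = 11.215 / 1.7 = 6.60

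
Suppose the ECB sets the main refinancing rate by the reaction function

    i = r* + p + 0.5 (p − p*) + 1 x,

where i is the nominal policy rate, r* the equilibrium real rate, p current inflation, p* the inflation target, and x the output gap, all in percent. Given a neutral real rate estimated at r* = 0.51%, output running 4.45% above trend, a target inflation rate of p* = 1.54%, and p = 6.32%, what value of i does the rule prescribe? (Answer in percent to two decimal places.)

Output 4.45% above potential → x = 4.45.
i = 0.51 + 6.32 + 0.5 × (6.32 − 1.54) + 1 × 4.45
   = 0.51 + 6.32 + 2.39 + 4.45 = 13.67

13.67%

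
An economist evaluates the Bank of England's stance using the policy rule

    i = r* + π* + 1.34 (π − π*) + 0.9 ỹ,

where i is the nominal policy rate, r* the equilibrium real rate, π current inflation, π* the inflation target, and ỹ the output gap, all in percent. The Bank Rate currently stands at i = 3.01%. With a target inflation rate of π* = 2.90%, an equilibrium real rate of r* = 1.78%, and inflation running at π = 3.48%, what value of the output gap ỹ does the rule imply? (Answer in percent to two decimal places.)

0.9 ỹ = 3.01 − 1.78 − 2.90 − 1.34 × (3.48 − 2.90) = -2.4472
ỹ = -2.4472 / 0.9 = -2.72

-2.72%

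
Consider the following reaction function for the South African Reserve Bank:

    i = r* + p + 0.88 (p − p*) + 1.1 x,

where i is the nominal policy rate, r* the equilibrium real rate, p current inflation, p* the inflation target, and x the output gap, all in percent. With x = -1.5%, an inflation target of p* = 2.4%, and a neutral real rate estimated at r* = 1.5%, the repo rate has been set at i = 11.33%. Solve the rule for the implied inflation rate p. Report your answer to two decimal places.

7.23%

Collecting p: i = r* + (1 + 0.88) p − 0.88 p* + 1.1 x
1.88 p = 11.33 − 1.5 + 0.88 × 2.4 − 1.1 × (-1.5) = 13.592
p = 13.592 / 1.88 = 7.23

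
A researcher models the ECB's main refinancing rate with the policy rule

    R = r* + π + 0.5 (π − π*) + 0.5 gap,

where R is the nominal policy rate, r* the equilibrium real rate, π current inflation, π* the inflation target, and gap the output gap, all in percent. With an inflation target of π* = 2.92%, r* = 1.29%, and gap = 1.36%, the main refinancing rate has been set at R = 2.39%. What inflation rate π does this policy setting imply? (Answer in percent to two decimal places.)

Collecting π: R = r* + (1 + 0.5) π − 0.5 π* + 0.5 gap
1.5 π = 2.39 − 1.29 + 0.5 × 2.92 − 0.5 × 1.36 = 1.88
π = 1.88 / 1.5 = 1.25

1.25%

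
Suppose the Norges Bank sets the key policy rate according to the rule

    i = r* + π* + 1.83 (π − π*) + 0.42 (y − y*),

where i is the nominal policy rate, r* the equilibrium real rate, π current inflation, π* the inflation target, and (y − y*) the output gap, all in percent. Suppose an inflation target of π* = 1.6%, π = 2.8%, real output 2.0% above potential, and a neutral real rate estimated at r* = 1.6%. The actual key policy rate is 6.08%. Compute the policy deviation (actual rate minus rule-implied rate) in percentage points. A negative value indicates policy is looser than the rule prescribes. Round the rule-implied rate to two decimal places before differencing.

Output 2.0% above potential → (y − y*) = 2.0.
i = 1.6 + 1.6 + 1.83 × (2.8 − 1.6) + 0.42 × 2.0
   = 1.6 + 1.6 + 2.196 + 0.84 = 6.24
Deviation = 6.08 − 6.24 = -0.16 pp.

-0.16 pp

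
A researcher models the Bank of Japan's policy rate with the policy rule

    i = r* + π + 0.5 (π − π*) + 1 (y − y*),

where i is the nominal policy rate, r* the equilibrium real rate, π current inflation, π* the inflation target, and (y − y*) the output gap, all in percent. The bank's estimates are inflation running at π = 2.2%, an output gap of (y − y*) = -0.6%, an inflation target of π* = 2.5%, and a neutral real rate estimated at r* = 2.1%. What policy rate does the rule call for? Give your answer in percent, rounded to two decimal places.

3.55%

i = 2.1 + 2.2 + 0.5 × (2.2 − 2.5) + 1 × (-0.6)
   = 2.1 + 2.2 − 0.15 − 0.6 = 3.55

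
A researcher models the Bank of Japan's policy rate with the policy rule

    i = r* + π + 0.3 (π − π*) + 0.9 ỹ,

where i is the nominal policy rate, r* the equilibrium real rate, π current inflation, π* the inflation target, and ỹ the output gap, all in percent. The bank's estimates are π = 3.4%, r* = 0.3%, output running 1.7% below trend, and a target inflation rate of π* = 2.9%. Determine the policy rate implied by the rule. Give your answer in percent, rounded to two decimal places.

Output 1.7% below potential → ỹ = -1.7.
i = 0.3 + 3.4 + 0.3 × (3.4 − 2.9) + 0.9 × (-1.7)
   = 0.3 + 3.4 + 0.15 − 1.53 = 2.32

2.32%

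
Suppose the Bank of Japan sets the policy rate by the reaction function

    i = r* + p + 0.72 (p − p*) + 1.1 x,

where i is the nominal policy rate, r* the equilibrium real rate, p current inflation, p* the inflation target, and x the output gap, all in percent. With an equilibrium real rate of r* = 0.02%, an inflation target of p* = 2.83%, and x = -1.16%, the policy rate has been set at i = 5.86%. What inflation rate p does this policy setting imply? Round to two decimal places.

5.32%

Collecting p: i = r* + (1 + 0.72) p − 0.72 p* + 1.1 x
1.72 p = 5.86 − 0.02 + 0.72 × 2.83 − 1.1 × (-1.16) = 9.1536
p = 9.1536 / 1.72 = 5.32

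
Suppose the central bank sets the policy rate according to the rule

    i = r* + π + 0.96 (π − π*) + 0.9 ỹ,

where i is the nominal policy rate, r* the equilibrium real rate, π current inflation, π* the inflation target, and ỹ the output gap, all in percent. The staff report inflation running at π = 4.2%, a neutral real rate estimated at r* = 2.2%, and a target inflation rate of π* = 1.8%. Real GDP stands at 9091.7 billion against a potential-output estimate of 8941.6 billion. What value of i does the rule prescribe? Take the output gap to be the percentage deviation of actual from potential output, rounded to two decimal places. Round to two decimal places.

10.22%

Output gap = 100 × (9091.7 − 8941.6) / 8941.6 = 1.68%.
i = 2.20 + 4.20 + 0.96 × (4.20 − 1.80) + 0.9 × 1.68
   = 2.20 + 4.2 + 2.304 + 1.512 = 10.22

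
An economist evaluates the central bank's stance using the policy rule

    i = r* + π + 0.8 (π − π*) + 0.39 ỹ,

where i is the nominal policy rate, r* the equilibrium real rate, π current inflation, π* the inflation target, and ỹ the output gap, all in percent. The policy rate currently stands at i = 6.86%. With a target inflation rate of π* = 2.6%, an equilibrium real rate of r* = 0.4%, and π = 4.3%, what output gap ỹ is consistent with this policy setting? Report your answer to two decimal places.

2.05%

0.39 ỹ = 6.86 − 0.4 − 4.3 − 0.8 × (4.3 − 2.6) = 0.8
ỹ = 0.8 / 0.39 = 2.05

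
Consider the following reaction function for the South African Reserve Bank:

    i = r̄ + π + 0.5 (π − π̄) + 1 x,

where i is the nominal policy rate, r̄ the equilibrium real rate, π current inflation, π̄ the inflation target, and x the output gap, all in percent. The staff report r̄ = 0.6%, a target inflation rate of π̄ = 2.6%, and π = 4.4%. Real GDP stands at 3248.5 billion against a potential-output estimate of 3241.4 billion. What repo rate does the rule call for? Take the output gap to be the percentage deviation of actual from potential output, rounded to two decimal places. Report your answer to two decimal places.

6.12%

Output gap = 100 × (3248.5 − 3241.4) / 3241.4 = 0.22%.
i = 0.60 + 4.40 + 0.5 × (4.40 − 2.60) + 1 × 0.22
   = 0.60 + 4.4 + 0.9 + 0.22 = 6.12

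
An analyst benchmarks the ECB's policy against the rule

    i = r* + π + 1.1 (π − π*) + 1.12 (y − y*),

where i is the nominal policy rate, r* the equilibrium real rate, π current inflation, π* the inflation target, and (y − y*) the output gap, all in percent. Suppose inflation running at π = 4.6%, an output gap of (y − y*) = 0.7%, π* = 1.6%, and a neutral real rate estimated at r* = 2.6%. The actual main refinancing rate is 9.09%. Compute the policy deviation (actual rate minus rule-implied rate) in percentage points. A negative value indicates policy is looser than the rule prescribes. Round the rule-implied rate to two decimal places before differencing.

-2.19 pp

i = 2.6 + 4.6 + 1.1 × (4.6 − 1.6) + 1.12 × 0.7
   = 2.6 + 4.6 + 3.3 + 0.784 = 11.28
Deviation = 9.09 − 11.28 = -2.19 pp.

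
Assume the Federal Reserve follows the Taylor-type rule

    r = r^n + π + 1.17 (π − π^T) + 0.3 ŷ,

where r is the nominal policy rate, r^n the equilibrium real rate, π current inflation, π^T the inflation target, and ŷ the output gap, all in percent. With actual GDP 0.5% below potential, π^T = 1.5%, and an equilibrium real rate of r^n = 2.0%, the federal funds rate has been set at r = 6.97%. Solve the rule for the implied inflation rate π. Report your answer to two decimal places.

3.17%

Output 0.5% below potential → ŷ = -0.5.
Collecting π: r = r^n + (1 + 1.17) π − 1.17 π^T + 0.3 ŷ
2.17 π = 6.97 − 2.0 + 1.17 × 1.5 − 0.3 × (-0.5) = 6.875
π = 6.875 / 2.17 = 3.17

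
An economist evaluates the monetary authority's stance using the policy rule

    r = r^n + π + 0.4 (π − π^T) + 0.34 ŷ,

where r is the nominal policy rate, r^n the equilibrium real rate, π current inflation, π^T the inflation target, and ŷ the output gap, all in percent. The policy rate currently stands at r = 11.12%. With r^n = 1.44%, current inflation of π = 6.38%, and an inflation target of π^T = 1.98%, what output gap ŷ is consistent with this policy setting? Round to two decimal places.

0.34 ŷ = 11.12 − 1.44 − 6.38 − 0.4 × (6.38 − 1.98) = 1.54
ŷ = 1.54 / 0.34 = 4.53

4.53%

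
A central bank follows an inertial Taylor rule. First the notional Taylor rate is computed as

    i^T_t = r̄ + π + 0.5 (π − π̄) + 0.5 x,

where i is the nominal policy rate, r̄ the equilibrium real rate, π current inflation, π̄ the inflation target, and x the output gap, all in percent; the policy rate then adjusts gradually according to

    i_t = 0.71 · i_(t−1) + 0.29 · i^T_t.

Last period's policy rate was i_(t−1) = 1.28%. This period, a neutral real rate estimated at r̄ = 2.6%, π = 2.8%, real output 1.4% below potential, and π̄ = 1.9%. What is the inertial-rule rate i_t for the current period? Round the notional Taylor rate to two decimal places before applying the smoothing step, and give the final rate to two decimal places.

2.40%

Output 1.4% below potential → x = -1.4.
i^T_t = 2.6 + 2.8 + 0.5 × (2.8 − 1.9) + 0.5 × (-1.4)
   = 2.6 + 2.8 + 0.45 − 0.7 = 5.15
i_t = 0.71 × 1.28 + 0.29 × 5.15 = 0.9088 + 1.4935 = 2.40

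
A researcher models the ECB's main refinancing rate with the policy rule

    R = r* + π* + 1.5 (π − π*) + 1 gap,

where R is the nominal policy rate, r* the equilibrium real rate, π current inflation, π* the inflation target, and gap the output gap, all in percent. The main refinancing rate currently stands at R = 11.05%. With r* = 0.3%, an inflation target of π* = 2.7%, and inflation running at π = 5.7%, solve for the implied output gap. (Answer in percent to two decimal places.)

3.55%

1 gap = 11.05 − 0.3 − 2.7 − 1.5 × (5.7 − 2.7) = 3.55
gap = 3.55 / 1 = 3.55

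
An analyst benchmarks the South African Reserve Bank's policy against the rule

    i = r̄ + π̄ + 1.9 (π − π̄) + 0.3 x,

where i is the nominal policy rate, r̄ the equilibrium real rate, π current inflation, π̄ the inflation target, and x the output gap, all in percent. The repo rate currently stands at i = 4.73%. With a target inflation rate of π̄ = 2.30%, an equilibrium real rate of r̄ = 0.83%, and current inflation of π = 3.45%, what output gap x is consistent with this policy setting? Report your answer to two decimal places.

0.3 x = 4.73 − 0.83 − 2.30 − 1.9 × (3.45 − 2.30) = -0.585
x = -0.585 / 0.3 = -1.95

-1.95%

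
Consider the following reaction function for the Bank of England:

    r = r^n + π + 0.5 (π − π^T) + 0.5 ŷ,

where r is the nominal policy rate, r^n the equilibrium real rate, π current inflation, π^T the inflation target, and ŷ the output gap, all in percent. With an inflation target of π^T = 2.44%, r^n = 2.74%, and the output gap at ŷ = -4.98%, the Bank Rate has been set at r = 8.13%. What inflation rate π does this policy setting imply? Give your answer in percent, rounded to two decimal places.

6.07%

Collecting π: r = r^n + (1 + 0.5) π − 0.5 π^T + 0.5 ŷ
1.5 π = 8.13 − 2.74 + 0.5 × 2.44 − 0.5 × (-4.98) = 9.1
π = 9.1 / 1.5 = 6.07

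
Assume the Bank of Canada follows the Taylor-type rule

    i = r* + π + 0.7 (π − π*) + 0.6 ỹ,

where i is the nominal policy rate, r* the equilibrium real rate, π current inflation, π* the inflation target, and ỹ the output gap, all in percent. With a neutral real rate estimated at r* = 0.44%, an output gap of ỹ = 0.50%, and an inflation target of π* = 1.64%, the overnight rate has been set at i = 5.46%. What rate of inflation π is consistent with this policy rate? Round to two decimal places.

Collecting π: i = r* + (1 + 0.7) π − 0.7 π* + 0.6 ỹ
1.7 π = 5.46 − 0.44 + 0.7 × 1.64 − 0.6 × 0.50 = 5.868
π = 5.868 / 1.7 = 3.45

3.45%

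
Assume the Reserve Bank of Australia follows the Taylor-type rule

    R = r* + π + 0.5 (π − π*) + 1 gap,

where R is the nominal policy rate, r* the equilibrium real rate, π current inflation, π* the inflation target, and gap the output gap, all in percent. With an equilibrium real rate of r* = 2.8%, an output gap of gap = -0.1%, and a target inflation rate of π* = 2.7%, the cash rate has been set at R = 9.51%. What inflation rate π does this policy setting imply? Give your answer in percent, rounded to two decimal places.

5.44%

Collecting π: R = r* + (1 + 0.5) π − 0.5 π* + 1 gap
1.5 π = 9.51 − 2.8 + 0.5 × 2.7 − 1 × (-0.1) = 8.16
π = 8.16 / 1.5 = 5.44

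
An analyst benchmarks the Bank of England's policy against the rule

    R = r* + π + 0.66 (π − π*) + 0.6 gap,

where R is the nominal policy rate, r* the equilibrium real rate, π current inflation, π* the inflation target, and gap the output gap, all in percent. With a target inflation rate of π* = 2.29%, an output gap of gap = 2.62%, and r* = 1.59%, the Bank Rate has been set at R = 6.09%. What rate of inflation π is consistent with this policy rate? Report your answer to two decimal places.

2.67%

Collecting π: R = r* + (1 + 0.66) π − 0.66 π* + 0.6 gap
1.66 π = 6.09 − 1.59 + 0.66 × 2.29 − 0.6 × 2.62 = 4.4394
π = 4.4394 / 1.66 = 2.67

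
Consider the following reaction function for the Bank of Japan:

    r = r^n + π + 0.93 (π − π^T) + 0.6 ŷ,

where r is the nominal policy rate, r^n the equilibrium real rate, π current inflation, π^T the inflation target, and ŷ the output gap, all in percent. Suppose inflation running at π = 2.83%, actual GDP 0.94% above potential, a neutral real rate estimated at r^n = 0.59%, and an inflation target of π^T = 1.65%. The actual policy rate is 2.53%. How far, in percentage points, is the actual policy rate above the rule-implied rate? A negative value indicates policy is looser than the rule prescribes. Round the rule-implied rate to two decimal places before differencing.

Output 0.94% above potential → ŷ = 0.94.
r = 0.59 + 2.83 + 0.93 × (2.83 − 1.65) + 0.6 × 0.94
   = 0.59 + 2.83 + 1.0974 + 0.564 = 5.08
Deviation = 2.53 − 5.08 = -2.55 pp.

-2.55 pp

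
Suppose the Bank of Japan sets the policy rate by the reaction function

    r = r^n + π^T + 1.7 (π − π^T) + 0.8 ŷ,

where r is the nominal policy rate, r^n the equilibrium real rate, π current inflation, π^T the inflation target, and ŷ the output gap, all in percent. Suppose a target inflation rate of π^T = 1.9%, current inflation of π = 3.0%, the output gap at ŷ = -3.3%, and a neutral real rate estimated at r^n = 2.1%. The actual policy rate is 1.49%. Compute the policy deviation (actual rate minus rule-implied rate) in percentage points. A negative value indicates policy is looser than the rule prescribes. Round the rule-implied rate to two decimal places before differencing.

-1.74 pp

r = 2.1 + 1.9 + 1.7 × (3.0 − 1.9) + 0.8 × (-3.3)
   = 2.1 + 1.9 + 1.87 − 2.64 = 3.23
Deviation = 1.49 − 3.23 = -1.74 pp.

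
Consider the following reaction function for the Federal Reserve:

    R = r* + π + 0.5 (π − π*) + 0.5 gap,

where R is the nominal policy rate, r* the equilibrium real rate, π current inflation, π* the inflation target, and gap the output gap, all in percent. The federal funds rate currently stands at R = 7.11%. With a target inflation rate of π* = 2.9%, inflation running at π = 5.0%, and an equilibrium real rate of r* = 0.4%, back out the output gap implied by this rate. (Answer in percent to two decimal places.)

0.5 gap = 7.11 − 0.4 − 5.0 − 0.5 × (5.0 − 2.9) = 0.66
gap = 0.66 / 0.5 = 1.32

1.32%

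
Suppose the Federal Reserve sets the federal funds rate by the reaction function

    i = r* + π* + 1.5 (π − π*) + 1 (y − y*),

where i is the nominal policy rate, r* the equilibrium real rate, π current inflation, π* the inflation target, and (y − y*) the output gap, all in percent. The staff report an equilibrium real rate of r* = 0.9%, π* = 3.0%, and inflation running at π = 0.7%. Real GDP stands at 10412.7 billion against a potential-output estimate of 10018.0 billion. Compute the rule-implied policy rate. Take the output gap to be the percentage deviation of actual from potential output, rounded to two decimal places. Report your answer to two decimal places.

4.39%

Output gap = 100 × (10412.7 − 10018.0) / 10018.0 = 3.94%.
i = 0.90 + 3.00 + 1.5 × (0.70 − 3.00) + 1 × 3.94
   = 0.90 + 3 − 3.45 + 3.94 = 4.39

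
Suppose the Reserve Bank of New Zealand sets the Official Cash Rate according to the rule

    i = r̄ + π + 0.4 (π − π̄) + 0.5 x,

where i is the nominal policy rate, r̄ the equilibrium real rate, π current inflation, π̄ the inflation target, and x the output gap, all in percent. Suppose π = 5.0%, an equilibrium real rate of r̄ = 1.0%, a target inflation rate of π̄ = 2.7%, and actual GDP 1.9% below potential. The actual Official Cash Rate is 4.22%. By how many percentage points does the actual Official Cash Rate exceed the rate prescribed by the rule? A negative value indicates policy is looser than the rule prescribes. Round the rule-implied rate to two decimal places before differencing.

-1.75 pp

Output 1.9% below potential → x = -1.9.
i = 1.0 + 5.0 + 0.4 × (5.0 − 2.7) + 0.5 × (-1.9)
   = 1.0 + 5 + 0.92 − 0.95 = 5.97
Deviation = 4.22 − 5.97 = -1.75 pp.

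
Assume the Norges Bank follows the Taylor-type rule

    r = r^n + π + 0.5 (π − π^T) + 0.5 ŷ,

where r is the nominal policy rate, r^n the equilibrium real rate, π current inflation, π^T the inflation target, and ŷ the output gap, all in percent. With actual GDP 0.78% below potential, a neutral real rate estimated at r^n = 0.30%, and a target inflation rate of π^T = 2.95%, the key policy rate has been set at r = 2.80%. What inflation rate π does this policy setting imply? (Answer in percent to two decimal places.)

2.91%

Output 0.78% below potential → ŷ = -0.78.
Collecting π: r = r^n + (1 + 0.5) π − 0.5 π^T + 0.5 ŷ
1.5 π = 2.80 − 0.30 + 0.5 × 2.95 − 0.5 × (-0.78) = 4.365
π = 4.365 / 1.5 = 2.91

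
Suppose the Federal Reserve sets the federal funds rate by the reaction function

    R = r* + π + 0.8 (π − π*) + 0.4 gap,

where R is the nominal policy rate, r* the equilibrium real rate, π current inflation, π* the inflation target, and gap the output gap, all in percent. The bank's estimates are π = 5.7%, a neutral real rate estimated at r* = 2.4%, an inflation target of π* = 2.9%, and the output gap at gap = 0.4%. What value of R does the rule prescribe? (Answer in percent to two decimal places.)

R = 2.4 + 5.7 + 0.8 × (5.7 − 2.9) + 0.4 × 0.4
   = 2.4 + 5.7 + 2.24 + 0.16 = 10.50

10.50%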